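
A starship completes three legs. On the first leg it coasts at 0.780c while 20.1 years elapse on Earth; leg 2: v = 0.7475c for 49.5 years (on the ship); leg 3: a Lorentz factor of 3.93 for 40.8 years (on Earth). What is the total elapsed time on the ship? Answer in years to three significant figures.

Leg 1: γ = 1/√(1 − 0.780²) = 1/√0.3916 = 1.598; τ_1 = 20.1/1.598 = 12.58 years.
Leg 2: 49.5 years is already measured on the ship.
Leg 3: γ = 3.93; τ_3 = 40.8/3.930 = 10.38 years.
Total: 12.58 + 49.50 + 10.38 years.

τ = 72.5 years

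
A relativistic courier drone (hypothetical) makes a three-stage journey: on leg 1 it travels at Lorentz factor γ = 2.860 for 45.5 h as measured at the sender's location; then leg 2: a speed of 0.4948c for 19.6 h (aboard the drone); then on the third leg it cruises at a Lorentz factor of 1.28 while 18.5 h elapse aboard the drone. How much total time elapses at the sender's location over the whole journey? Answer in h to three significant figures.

Leg 1: 45.5 h is already measured at the sender's location.
Leg 2: γ = 1/√(1 − 0.4948²) = 1/√0.7552 = 1.151; Δt_2 = 1.151 × 19.6 = 22.55 h.
Leg 3: γ = 1.28; Δt_3 = 1.280 × 18.5 = 23.68 h.
Total: 45.50 + 22.55 + 23.68 h.

Δt = 91.7 h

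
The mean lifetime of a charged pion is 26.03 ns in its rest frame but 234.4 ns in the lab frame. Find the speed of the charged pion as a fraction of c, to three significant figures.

v = 0.994c

γ = Δt/τ₀ = 234.4/26.03 = 9.005
β = √(1 − 1/γ²) = √(1 − 0.01233) = √0.9877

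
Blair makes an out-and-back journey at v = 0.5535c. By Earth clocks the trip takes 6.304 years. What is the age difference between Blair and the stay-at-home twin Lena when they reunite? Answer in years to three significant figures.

Δt − τ = 1.05 years

γ = 1/√(1 − 0.5535²) = 1/√0.6936 = 1.201
Blair's elapsed proper time: τ = 6.304/1.201 = 5.250 years.
Age gap = Δt − τ = 6.304 − 5.250 years.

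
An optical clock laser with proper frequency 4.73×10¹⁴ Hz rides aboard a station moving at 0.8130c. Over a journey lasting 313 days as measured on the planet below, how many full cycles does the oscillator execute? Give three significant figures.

γ = 1/√(1 − 0.8130²) = 1/√0.3390 = 1.717
The oscillator's own cycle count is N = f × τ where τ is the proper time aboard the station. τ = Δt/γ = 313/1.717 = 182.2 days = 1.575×10⁷ s.
N = 4.73×10¹⁴ × 1.575×10⁷ = 7.448×10²¹.

N = 7.45×10²¹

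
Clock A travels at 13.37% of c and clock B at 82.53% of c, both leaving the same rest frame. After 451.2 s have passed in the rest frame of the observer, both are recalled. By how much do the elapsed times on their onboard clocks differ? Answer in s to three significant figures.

A: β = 0.1337; γ = 1/√(1 − 0.1337²) = 1/√0.9821 = 1.009; τ_A = 451.2/1.009 = 447.1 s.
B: β = 0.8253; γ = 1/√(1 − 0.8253²) = 1/√0.3189 = 1.771; τ_B = 451.2/1.771 = 254.8 s.

|τ_A − τ_B| = 192 s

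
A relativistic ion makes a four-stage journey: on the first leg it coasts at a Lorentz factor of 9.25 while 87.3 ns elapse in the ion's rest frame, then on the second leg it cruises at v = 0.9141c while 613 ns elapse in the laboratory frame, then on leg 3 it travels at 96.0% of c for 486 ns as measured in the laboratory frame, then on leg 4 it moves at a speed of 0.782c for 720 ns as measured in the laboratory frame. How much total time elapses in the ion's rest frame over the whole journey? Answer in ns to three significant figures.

Leg 1: 87.3 ns is already measured in the ion's rest frame.
Leg 2: γ = 1/√(1 − 0.9141²) = 1/√0.1644 = 2.466; τ_2 = 613/2.466 = 248.6 ns.
Leg 3: β = 0.960; γ = 1/√(1 − 0.960²) = 1/√0.07840 = 3.571; τ_3 = 486/3.571 = 136.1 ns.
Leg 4: γ = 1/√(1 − 0.782²) = 1/√0.3885 = 1.604; τ_4 = 720/1.604 = 448.8 ns.
Total: 87.30 + 248.6 + 136.1 + 448.8 ns.

τ = 921 ns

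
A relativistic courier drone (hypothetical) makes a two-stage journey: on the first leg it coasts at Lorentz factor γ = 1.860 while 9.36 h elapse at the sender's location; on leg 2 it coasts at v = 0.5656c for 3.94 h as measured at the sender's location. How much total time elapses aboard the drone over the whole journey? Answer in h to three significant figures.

τ = 8.28 h

Leg 1: γ = 1.860; τ_1 = 9.36/1.860 = 5.032 h.
Leg 2: γ = 1/√(1 − 0.5656²) = 1/√0.6801 = 1.213; τ_2 = 3.94/1.213 = 3.249 h.
Total: 5.032 + 3.249 h.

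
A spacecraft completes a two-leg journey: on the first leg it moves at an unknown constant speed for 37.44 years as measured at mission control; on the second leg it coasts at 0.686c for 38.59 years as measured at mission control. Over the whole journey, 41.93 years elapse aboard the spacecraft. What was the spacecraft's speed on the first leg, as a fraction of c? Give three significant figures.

β = 0.929

Leg 1: speed unknown; τ_1 = 37.44/γ_1.
Leg 2: γ = 1/√(1 − 0.686²) = 1/√0.5294 = 1.374; τ_2 = 38.59/1.374 = 28.08 years.
Total proper time: τ_1 + 28.08 = 41.93, so τ_1 = 41.93 − 28.08 = 13.85 years.
γ_1 = 37.44/13.85 = 2.703; β = √(1 − 1/γ²) = √0.8631.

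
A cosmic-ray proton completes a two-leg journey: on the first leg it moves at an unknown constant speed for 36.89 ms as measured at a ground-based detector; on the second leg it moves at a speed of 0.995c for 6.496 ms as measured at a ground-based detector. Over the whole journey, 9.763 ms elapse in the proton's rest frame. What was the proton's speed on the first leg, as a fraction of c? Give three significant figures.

β = 0.969

Leg 1: speed unknown; τ_1 = 36.89/γ_1.
Leg 2: γ = 1/√(1 − 0.995²) = 1/√0.009975 = 10.01; τ_2 = 6.496/10.01 = 0.6488 ms.
Total proper time: τ_1 + 0.6488 = 9.763, so τ_1 = 9.763 − 0.6488 = 9.114 ms.
γ_1 = 36.89/9.114 = 4.048; β = √(1 − 1/γ²) = √0.9390.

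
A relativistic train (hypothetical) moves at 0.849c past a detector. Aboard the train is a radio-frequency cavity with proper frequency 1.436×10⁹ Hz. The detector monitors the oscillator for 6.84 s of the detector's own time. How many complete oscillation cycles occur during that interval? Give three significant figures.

N = 5.19×10⁹

γ = 1/√(1 − 0.849²) = 1/√0.2792 = 1.893
During 6.84 s of lab time, the oscillator's proper time advances by τ = Δt/γ = 6.84/1.893 = 3.614 s = 3.614×10⁰ s.
N = f × τ = 1.436×10⁹ × 3.614×10⁰ = 5.190×10⁹.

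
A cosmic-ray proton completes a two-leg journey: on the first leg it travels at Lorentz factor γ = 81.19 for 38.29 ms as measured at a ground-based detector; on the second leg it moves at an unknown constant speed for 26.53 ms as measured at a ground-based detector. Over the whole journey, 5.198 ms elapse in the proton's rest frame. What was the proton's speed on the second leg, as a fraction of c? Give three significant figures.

Leg 1: γ = 81.19; τ_1 = 38.29/81.19 = 0.4716 ms.
Leg 2: speed unknown; τ_2 = 26.53/γ_2.
Total proper time: 0.4716 + τ_2 = 5.198, so τ_2 = 5.198 − 0.4716 = 4.726 ms.
γ_2 = 26.53/4.726 = 5.613; β = √(1 − 1/γ²) = √0.9683.

β = 0.984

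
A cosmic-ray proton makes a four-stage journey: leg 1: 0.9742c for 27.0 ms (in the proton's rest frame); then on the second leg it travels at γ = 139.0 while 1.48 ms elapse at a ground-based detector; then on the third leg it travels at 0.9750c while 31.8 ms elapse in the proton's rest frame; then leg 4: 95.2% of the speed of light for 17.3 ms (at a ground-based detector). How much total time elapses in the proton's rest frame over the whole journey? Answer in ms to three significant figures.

τ = 64.1 ms

Leg 1: 27.0 ms is already measured in the proton's rest frame.
Leg 2: γ = 139.0; τ_2 = 1.48/139.0 = 0.01065 ms.
Leg 3: 31.8 ms is already measured in the proton's rest frame.
Leg 4: β = 0.952; γ = 1/√(1 − 0.952²) = 1/√0.09370 = 3.267; τ_4 = 17.3/3.267 = 5.295 ms.
Total: 27.00 + 0.01065 + 31.80 + 5.295 ms.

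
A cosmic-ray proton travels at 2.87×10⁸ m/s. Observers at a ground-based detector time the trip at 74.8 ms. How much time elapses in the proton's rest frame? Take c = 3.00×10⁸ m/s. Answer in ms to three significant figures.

τ = 21.8 ms

β = 2.87×10⁸/3.00×10⁸ = 0.9567; γ = 1/√(1 − 0.9567²) = 3.434
The interval measured at a ground-based detector is the dilated one; the clock in the proton's rest frame measures the proper time τ = Δt/γ = 74.8/3.434 ms.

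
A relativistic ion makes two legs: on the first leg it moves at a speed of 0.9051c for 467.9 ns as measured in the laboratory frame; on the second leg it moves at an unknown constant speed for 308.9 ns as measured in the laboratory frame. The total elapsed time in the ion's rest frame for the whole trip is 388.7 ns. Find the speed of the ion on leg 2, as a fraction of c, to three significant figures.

β = 0.789

Leg 1: γ = 1/√(1 − 0.9051²) = 1/√0.1808 = 2.352; τ_1 = 467.9/2.352 = 199.0 ns.
Leg 2: speed unknown; τ_2 = 308.9/γ_2.
Total proper time: 199.0 + τ_2 = 388.7, so τ_2 = 388.7 − 199.0 = 189.7 ns.
γ_2 = 308.9/189.7 = 1.628; β = √(1 − 1/γ²) = √0.6227.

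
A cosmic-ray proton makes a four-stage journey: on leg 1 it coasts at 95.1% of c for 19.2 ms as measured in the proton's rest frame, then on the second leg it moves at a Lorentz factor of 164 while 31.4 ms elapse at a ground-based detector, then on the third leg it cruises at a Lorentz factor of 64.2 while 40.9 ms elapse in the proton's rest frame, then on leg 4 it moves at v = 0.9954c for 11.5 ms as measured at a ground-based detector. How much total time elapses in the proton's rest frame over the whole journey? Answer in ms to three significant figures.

τ = 61.4 ms

Leg 1: 19.2 ms is already measured in the proton's rest frame.
Leg 2: γ = 164; τ_2 = 31.4/164.0 = 0.1915 ms.
Leg 3: 40.9 ms is already measured in the proton's rest frame.
Leg 4: γ = 1/√(1 − 0.9954²) = 1/√0.009179 = 10.44; τ_4 = 11.5/10.44 = 1.102 ms.
Total: 19.20 + 0.1915 + 40.90 + 1.102 ms.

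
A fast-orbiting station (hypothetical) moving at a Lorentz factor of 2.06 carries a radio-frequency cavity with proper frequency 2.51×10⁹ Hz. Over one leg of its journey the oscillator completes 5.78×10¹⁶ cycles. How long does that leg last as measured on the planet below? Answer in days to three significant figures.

Δt = 549 days

γ = 2.06
Proper time for N cycles: τ = N/f = 5.78×10¹⁶/(2.51×10⁹) = 2.303×10⁷ s = 266.5 days.
Lab-frame duration Δt = γτ = 2.060 × 266.5 = 549.0 days.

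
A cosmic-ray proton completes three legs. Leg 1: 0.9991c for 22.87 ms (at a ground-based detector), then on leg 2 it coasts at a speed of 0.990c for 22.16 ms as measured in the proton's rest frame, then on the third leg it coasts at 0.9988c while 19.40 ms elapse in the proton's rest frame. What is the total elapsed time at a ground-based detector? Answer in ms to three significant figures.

Leg 1: 22.87 ms is already measured at a ground-based detector.
Leg 2: γ = 1/√(1 − 0.990²) = 1/√0.01990 = 7.089; Δt_2 = 7.089 × 22.16 = 157.1 ms.
Leg 3: γ = 1/√(1 − 0.9988²) = 1/√0.002399 = 20.42; Δt_3 = 20.42 × 19.40 = 396.1 ms.
Total: 22.87 + 157.1 + 396.1 ms.

Δt = 576 ms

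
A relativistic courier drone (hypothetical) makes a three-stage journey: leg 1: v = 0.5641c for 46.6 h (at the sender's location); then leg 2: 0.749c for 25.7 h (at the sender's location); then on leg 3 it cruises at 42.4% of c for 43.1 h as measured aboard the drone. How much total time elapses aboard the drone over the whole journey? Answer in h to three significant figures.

τ = 98.6 h

Leg 1: γ = 1/√(1 − 0.5641²) = 1/√0.6818 = 1.211; τ_1 = 46.6/1.211 = 38.48 h.
Leg 2: γ = 1/√(1 − 0.749²) = 1/√0.4390 = 1.509; τ_2 = 25.7/1.509 = 17.03 h.
Leg 3: 43.1 h is already measured aboard the drone.
Total: 38.48 + 17.03 + 43.10 h.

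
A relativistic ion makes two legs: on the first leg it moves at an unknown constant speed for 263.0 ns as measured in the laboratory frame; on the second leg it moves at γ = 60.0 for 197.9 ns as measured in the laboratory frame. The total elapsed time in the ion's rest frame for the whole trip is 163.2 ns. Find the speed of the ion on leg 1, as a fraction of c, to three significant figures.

Leg 1: speed unknown; τ_1 = 263.0/γ_1.
Leg 2: γ = 60.0; τ_2 = 197.9/60.00 = 3.298 ns.
Total proper time: τ_1 + 3.298 = 163.2, so τ_1 = 163.2 − 3.298 = 159.9 ns.
γ_1 = 263.0/159.9 = 1.645; β = √(1 − 1/γ²) = √0.6303.

β = 0.794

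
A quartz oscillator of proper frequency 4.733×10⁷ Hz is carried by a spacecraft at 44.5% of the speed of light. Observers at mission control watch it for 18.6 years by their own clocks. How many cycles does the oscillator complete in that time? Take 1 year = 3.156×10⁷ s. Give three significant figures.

N = 2.49×10¹⁶

β = 0.445; γ = 1/√(1 − 0.445²) = 1/√0.8020 = 1.117
During 18.6 years of lab time, the oscillator's proper time advances by τ = Δt/γ = 18.6/1.117 = 16.66 years = 5.257×10⁸ s.
N = f × τ = 4.733×10⁷ × 5.257×10⁸ = 2.488×10¹⁶.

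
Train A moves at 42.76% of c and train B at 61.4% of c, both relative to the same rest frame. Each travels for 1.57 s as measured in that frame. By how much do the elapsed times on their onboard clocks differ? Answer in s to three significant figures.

A: β = 0.4276; γ = 1/√(1 − 0.4276²) = 1/√0.8172 = 1.106; τ_A = 1.57/1.106 = 1.419 s.
B: β = 0.614; γ = 1/√(1 − 0.614²) = 1/√0.6230 = 1.267; τ_B = 1.57/1.267 = 1.239 s.

|τ_A − τ_B| = 0.180 s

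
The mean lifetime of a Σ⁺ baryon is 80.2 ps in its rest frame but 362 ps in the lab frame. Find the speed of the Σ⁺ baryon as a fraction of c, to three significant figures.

γ = Δt/τ₀ = 362/80.2 = 4.514
β = √(1 − 1/γ²) = √(1 − 0.04908) = √0.9509

v = 0.975c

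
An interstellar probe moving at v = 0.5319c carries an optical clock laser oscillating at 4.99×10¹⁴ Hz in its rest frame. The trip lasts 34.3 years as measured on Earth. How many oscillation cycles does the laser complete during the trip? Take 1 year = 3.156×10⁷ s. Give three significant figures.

γ = 1/√(1 − 0.5319²) = 1/√0.7171 = 1.181
The oscillator's own cycle count is N = f × τ where τ is the proper time aboard the probe. τ = Δt/γ = 34.3/1.181 = 29.05 years = 9.167×10⁸ s.
N = 4.99×10¹⁴ × 9.167×10⁸ = 4.574×10²³.

N = 4.57×10²³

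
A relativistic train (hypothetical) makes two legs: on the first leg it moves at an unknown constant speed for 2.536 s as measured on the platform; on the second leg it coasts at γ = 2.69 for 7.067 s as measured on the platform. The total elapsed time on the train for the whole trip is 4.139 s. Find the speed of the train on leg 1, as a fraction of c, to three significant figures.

β = 0.803

Leg 1: speed unknown; τ_1 = 2.536/γ_1.
Leg 2: γ = 2.69; τ_2 = 7.067/2.690 = 2.627 s.
Total proper time: τ_1 + 2.627 = 4.139, so τ_1 = 4.139 − 2.627 = 1.512 s.
γ_1 = 2.536/1.512 = 1.677; β = √(1 − 1/γ²) = √0.6446.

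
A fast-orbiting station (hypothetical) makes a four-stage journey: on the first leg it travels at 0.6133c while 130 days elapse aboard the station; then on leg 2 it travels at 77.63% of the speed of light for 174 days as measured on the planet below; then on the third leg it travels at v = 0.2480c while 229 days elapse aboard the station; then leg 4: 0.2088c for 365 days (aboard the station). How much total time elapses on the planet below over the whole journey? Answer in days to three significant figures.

Leg 1: γ = 1/√(1 − 0.6133²) = 1/√0.6239 = 1.266; Δt_1 = 1.266 × 130 = 164.6 days.
Leg 2: 174 days is already measured on the planet below.
Leg 3: γ = 1/√(1 − 0.2480²) = 1/√0.9385 = 1.032; Δt_3 = 1.032 × 229 = 236.4 days.
Leg 4: γ = 1/√(1 − 0.2088²) = 1/√0.9564 = 1.023; Δt_4 = 1.023 × 365 = 373.2 days.
Total: 164.6 + 174.0 + 236.4 + 373.2 days.

Δt = 948 days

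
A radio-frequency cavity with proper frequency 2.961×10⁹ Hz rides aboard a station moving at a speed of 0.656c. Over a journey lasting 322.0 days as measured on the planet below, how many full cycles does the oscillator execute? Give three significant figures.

γ = 1/√(1 − 0.656²) = 1/√0.5697 = 1.325
The oscillator's own cycle count is N = f × τ where τ is the proper time aboard the station. τ = Δt/γ = 322.0/1.325 = 243.0 days = 2.100×10⁷ s.
N = 2.961×10⁹ × 2.100×10⁷ = 6.218×10¹⁶.

N = 6.22×10¹⁶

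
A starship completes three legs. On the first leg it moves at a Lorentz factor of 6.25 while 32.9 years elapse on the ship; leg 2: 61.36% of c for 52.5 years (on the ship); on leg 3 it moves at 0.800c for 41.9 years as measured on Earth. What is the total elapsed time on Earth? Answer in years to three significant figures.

Δt = 314 years

Leg 1: γ = 6.25; Δt_1 = 6.250 × 32.9 = 205.6 years.
Leg 2: β = 0.6136; γ = 1/√(1 − 0.6136²) = 1/√0.6235 = 1.266; Δt_2 = 1.266 × 52.5 = 66.49 years.
Leg 3: 41.9 years is already measured on Earth.
Total: 205.6 + 66.49 + 41.90 years.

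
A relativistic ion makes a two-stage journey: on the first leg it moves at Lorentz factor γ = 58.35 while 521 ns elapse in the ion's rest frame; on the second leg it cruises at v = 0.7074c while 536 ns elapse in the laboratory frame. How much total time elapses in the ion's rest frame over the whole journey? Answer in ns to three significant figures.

Leg 1: 521 ns is already measured in the ion's rest frame.
Leg 2: γ = 1/√(1 − 0.7074²) = 1/√0.4996 = 1.415; τ_2 = 536/1.415 = 378.9 ns.
Total: 521.0 + 378.9 ns.

τ = 900 ns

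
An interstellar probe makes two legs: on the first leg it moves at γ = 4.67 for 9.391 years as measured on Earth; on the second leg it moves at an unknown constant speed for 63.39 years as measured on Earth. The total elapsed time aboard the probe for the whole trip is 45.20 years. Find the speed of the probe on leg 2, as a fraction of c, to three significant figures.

β = 0.732

Leg 1: γ = 4.67; τ_1 = 9.391/4.670 = 2.011 years.
Leg 2: speed unknown; τ_2 = 63.39/γ_2.
Total proper time: 2.011 + τ_2 = 45.20, so τ_2 = 45.20 − 2.011 = 43.19 years.
γ_2 = 63.39/43.19 = 1.468; β = √(1 − 1/γ²) = √0.5358.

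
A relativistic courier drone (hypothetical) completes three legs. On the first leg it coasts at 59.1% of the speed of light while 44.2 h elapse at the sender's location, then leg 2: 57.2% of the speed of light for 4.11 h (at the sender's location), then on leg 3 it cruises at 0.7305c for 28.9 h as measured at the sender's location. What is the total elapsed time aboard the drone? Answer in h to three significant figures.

τ = 58.8 h

Leg 1: β = 0.591; γ = 1/√(1 − 0.591²) = 1/√0.6507 = 1.240; τ_1 = 44.2/1.240 = 35.65 h.
Leg 2: β = 0.572; γ = 1/√(1 − 0.572²) = 1/√0.6728 = 1.219; τ_2 = 4.11/1.219 = 3.371 h.
Leg 3: γ = 1/√(1 − 0.7305²) = 1/√0.4664 = 1.464; τ_3 = 28.9/1.464 = 19.74 h.
Total: 35.65 + 3.371 + 19.74 h.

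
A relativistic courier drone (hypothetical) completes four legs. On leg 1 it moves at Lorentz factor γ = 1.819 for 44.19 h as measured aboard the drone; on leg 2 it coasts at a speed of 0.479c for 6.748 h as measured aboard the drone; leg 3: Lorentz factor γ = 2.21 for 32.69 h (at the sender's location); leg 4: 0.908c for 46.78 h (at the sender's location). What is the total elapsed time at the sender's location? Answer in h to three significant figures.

Δt = 168 h

Leg 1: γ = 1.819; Δt_1 = 1.819 × 44.19 = 80.38 h.
Leg 2: γ = 1/√(1 − 0.479²) = 1/√0.7706 = 1.139; Δt_2 = 1.139 × 6.748 = 7.687 h.
Leg 3: 32.69 h is already measured at the sender's location.
Leg 4: 46.78 h is already measured at the sender's location.
Total: 80.38 + 7.687 + 32.69 + 46.78 h.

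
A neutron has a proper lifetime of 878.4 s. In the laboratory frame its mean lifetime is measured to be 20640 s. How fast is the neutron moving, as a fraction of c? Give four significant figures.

γ = Δt/τ₀ = 20640/878.4 = 23.50
β = √(1 − 1/γ²) = √(1 − 0.001811) = √0.9982

v = 0.9991c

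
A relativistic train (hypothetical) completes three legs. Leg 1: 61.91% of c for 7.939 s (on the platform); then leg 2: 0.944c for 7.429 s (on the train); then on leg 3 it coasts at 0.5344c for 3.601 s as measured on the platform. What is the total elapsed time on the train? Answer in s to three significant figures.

Leg 1: β = 0.6191; γ = 1/√(1 − 0.6191²) = 1/√0.6167 = 1.273; τ_1 = 7.939/1.273 = 6.235 s.
Leg 2: 7.429 s is already measured on the train.
Leg 3: γ = 1/√(1 − 0.5344²) = 1/√0.7144 = 1.183; τ_3 = 3.601/1.183 = 3.044 s.
Total: 6.235 + 7.429 + 3.044 s.

τ = 16.7 s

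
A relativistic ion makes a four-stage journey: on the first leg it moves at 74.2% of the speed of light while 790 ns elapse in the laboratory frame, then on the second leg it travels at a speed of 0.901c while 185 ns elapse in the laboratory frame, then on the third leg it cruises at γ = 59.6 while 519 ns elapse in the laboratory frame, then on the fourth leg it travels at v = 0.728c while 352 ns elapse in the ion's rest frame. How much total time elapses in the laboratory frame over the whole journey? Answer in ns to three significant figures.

Δt = 2010 ns

Leg 1: 790 ns is already measured in the laboratory frame.
Leg 2: 185 ns is already measured in the laboratory frame.
Leg 3: 519 ns is already measured in the laboratory frame.
Leg 4: γ = 1/√(1 − 0.728²) = 1/√0.4700 = 1.459; Δt_4 = 1.459 × 352 = 513.4 ns.
Total: 790.0 + 185.0 + 519.0 + 513.4 ns.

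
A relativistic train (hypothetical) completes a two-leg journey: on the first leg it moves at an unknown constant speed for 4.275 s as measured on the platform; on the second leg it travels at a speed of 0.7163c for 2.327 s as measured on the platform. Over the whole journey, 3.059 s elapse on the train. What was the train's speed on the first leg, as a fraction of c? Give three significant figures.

Leg 1: speed unknown; τ_1 = 4.275/γ_1.
Leg 2: γ = 1/√(1 − 0.7163²) = 1/√0.4869 = 1.433; τ_2 = 2.327/1.433 = 1.624 s.
Total proper time: τ_1 + 1.624 = 3.059, so τ_1 = 3.059 − 1.624 = 1.435 s.
γ_1 = 4.275/1.435 = 2.979; β = √(1 − 1/γ²) = √0.8873.

β = 0.942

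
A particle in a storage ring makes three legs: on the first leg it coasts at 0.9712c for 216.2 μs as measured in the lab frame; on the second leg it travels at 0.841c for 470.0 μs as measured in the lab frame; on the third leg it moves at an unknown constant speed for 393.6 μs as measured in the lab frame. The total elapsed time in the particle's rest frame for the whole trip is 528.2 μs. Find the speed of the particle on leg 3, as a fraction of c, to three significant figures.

β = 0.825

Leg 1: γ = 1/√(1 − 0.9712²) = 1/√0.05677 = 4.197; τ_1 = 216.2/4.197 = 51.51 μs.
Leg 2: γ = 1/√(1 − 0.841²) = 1/√0.2927 = 1.848; τ_2 = 470.0/1.848 = 254.3 μs.
Leg 3: speed unknown; τ_3 = 393.6/γ_3.
Total proper time: 51.51 + 254.3 + τ_3 = 528.2, so τ_3 = 528.2 − 305.8 = 222.4 μs.
γ_3 = 393.6/222.4 = 1.770; β = √(1 − 1/γ²) = √0.6807.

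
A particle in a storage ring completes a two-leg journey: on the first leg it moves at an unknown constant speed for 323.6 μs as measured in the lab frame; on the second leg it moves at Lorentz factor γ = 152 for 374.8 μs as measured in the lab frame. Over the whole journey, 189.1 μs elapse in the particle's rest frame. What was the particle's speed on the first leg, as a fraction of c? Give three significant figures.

β = 0.817

Leg 1: speed unknown; τ_1 = 323.6/γ_1.
Leg 2: γ = 152; τ_2 = 374.8/152.0 = 2.466 μs.
Total proper time: τ_1 + 2.466 = 189.1, so τ_1 = 189.1 − 2.466 = 186.6 μs.
γ_1 = 323.6/186.6 = 1.734; β = √(1 − 1/γ²) = √0.6674.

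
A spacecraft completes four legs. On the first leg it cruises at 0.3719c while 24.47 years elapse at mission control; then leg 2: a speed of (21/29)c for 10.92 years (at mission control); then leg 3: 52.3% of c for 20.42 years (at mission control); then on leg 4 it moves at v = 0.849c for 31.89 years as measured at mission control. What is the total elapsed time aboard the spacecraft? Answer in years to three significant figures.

Leg 1: γ = 1/√(1 − 0.3719²) = 1/√0.8617 = 1.077; τ_1 = 24.47/1.077 = 22.71 years.
Leg 2: γ = 1/√(1 − (21/29)²) = 29/20 = 1.450; τ_2 = 10.92/1.450 = 7.531 years.
Leg 3: β = 0.523; γ = 1/√(1 − 0.523²) = 1/√0.7265 = 1.173; τ_3 = 20.42/1.173 = 17.40 years.
Leg 4: γ = 1/√(1 − 0.849²) = 1/√0.2792 = 1.893; τ_4 = 31.89/1.893 = 16.85 years.
Total: 22.71 + 7.531 + 17.40 + 16.85 years.

τ = 64.5 years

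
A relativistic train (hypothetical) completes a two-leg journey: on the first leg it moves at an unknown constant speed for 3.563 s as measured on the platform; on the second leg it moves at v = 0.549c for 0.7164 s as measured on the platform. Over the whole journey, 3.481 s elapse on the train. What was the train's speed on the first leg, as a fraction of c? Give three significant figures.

β = 0.588

Leg 1: speed unknown; τ_1 = 3.563/γ_1.
Leg 2: γ = 1/√(1 − 0.549²) = 1/√0.6986 = 1.196; τ_2 = 0.7164/1.196 = 0.5988 s.
Total proper time: τ_1 + 0.5988 = 3.481, so τ_1 = 3.481 − 0.5988 = 2.882 s.
γ_1 = 3.563/2.882 = 1.236; β = √(1 − 1/γ²) = √0.3456.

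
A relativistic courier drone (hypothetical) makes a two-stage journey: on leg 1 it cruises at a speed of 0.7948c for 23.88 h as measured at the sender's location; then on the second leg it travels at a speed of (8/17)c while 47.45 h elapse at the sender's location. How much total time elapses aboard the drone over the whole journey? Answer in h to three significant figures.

Leg 1: γ = 1/√(1 − 0.7948²) = 1/√0.3683 = 1.648; τ_1 = 23.88/1.648 = 14.49 h.
Leg 2: γ = 1/√(1 − (8/17)²) = 17/15 ≈ 1.133; τ_2 = 47.45/1.133 = 41.87 h.
Total: 14.49 + 41.87 h.

τ = 56.4 h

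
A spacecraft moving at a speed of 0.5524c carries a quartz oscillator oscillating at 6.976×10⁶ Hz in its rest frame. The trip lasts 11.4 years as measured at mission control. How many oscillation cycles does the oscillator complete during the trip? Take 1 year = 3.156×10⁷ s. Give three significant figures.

γ = 1/√(1 − 0.5524²) = 1/√0.6949 = 1.200
The oscillator's own cycle count is N = f × τ where τ is the proper time aboard the spacecraft. τ = Δt/γ = 11.4/1.200 = 9.503 years = 2.999×10⁸ s.
N = 6.976×10⁶ × 2.999×10⁸ = 2.092×10¹⁵.

N = 2.09×10¹⁵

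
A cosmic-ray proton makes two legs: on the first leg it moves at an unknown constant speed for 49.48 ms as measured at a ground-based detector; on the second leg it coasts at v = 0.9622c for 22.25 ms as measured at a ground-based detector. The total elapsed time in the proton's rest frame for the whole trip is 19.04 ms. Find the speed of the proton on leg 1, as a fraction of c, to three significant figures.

β = 0.965

Leg 1: speed unknown; τ_1 = 49.48/γ_1.
Leg 2: γ = 1/√(1 − 0.9622²) = 1/√0.07417 = 3.672; τ_2 = 22.25/3.672 = 6.060 ms.
Total proper time: τ_1 + 6.060 = 19.04, so τ_1 = 19.04 − 6.060 = 12.98 ms.
γ_1 = 49.48/12.98 = 3.812; β = √(1 − 1/γ²) = √0.9312.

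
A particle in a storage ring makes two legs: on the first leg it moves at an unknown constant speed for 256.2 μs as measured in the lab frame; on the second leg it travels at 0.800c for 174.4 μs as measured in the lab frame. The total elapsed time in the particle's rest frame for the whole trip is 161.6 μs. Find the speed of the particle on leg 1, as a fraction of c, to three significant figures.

β = 0.975

Leg 1: speed unknown; τ_1 = 256.2/γ_1.
Leg 2: γ = 1/√(1 − 0.800²) = 5/3 ≈ 1.667; τ_2 = 174.4/1.667 = 104.6 μs.
Total proper time: τ_1 + 104.6 = 161.6, so τ_1 = 161.6 − 104.6 = 56.96 μs.
γ_1 = 256.2/56.96 = 4.498; β = √(1 − 1/γ²) = √0.9506.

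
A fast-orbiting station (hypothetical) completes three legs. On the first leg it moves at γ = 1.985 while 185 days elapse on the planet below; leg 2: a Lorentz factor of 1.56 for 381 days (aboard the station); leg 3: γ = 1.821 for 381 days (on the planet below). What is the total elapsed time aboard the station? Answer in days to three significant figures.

Leg 1: γ = 1.985; τ_1 = 185/1.985 = 93.20 days.
Leg 2: 381 days is already measured aboard the station.
Leg 3: γ = 1.821; τ_3 = 381/1.821 = 209.2 days.
Total: 93.20 + 381.0 + 209.2 days.

τ = 683 days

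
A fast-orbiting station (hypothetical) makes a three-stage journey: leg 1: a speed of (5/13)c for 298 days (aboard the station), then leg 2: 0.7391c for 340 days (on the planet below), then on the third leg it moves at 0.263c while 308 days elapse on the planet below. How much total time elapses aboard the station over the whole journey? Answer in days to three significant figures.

Leg 1: 298 days is already measured aboard the station.
Leg 2: γ = 1/√(1 − 0.7391²) = 1/√0.4537 = 1.485; τ_2 = 340/1.485 = 229.0 days.
Leg 3: γ = 1/√(1 − 0.263²) = 1/√0.9308 = 1.036; τ_3 = 308/1.036 = 297.2 days.
Total: 298.0 + 229.0 + 297.2 days.

τ = 824 days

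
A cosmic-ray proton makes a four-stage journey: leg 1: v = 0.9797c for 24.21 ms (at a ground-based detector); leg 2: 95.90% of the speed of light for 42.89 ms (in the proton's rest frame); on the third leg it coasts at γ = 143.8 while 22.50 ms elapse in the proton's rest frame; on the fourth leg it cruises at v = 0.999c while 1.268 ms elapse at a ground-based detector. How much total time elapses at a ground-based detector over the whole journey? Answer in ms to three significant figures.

Δt = 3410 ms

Leg 1: 24.21 ms is already measured at a ground-based detector.
Leg 2: β = 0.9590; γ = 1/√(1 − 0.9590²) = 1/√0.08032 = 3.529; Δt_2 = 3.529 × 42.89 = 151.3 ms.
Leg 3: γ = 143.8; Δt_3 = 143.8 × 22.50 = 3236 ms.
Leg 4: 1.268 ms is already measured at a ground-based detector.
Total: 24.21 + 151.3 + 3236 + 1.268 ms.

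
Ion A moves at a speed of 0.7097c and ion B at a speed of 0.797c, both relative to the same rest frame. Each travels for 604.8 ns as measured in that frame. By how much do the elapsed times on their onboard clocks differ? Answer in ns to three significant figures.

A: γ = 1/√(1 − 0.7097²) = 1/√0.4963 = 1.419; τ_A = 604.8/1.419 = 426.1 ns.
B: γ = 1/√(1 − 0.797²) = 1/√0.3648 = 1.656; τ_B = 604.8/1.656 = 365.3 ns.

|τ_A − τ_B| = 60.8 ns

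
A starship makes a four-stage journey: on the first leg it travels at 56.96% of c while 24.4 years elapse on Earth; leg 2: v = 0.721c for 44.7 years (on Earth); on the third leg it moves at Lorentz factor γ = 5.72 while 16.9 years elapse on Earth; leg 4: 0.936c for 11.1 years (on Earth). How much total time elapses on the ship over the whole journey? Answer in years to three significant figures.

τ = 57.9 years

Leg 1: β = 0.5696; γ = 1/√(1 − 0.5696²) = 1/√0.6756 = 1.217; τ_1 = 24.4/1.217 = 20.05 years.
Leg 2: γ = 1/√(1 − 0.721²) = 1/√0.4802 = 1.443; τ_2 = 44.7/1.443 = 30.97 years.
Leg 3: γ = 5.72; τ_3 = 16.9/5.720 = 2.955 years.
Leg 4: γ = 1/√(1 − 0.936²) = 1/√0.1239 = 2.841; τ_4 = 11.1/2.841 = 3.907 years.
Total: 20.05 + 30.97 + 2.955 + 3.907 years.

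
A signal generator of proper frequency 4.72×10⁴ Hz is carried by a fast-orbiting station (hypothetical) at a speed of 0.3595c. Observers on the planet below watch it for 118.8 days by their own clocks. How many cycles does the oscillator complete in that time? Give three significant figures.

N = 4.52×10¹¹

γ = 1/√(1 − 0.3595²) = 1/√0.8708 = 1.072
During 118.8 days of lab time, the oscillator's proper time advances by τ = Δt/γ = 118.8/1.072 = 110.9 days = 9.578×10⁶ s.
N = f × τ = 4.72×10⁴ × 9.578×10⁶ = 4.521×10¹¹.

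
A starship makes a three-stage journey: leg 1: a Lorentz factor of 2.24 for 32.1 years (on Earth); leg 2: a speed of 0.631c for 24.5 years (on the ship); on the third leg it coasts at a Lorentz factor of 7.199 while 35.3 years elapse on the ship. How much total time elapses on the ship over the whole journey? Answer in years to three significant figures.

Leg 1: γ = 2.24; τ_1 = 32.1/2.240 = 14.33 years.
Leg 2: 24.5 years is already measured on the ship.
Leg 3: 35.3 years is already measured on the ship.
Total: 14.33 + 24.50 + 35.30 years.

τ = 74.1 years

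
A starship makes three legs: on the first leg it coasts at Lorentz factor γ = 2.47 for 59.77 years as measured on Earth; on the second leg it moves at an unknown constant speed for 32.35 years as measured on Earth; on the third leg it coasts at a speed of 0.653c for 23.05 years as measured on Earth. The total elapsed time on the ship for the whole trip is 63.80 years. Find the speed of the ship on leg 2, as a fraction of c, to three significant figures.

Leg 1: γ = 2.47; τ_1 = 59.77/2.470 = 24.20 years.
Leg 2: speed unknown; τ_2 = 32.35/γ_2.
Leg 3: γ = 1/√(1 − 0.653²) = 1/√0.5736 = 1.320; τ_3 = 23.05/1.320 = 17.46 years.
Total proper time: 24.20 + τ_2 + 17.46 = 63.80, so τ_2 = 63.80 − 41.66 = 22.14 years.
γ_2 = 32.35/22.14 = 1.461; β = √(1 − 1/γ²) = √0.5314.

β = 0.729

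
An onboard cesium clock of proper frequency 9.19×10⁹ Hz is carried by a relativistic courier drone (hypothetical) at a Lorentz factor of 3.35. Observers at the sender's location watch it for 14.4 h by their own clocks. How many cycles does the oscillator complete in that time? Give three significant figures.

γ = 3.35
During 14.4 h of lab time, the oscillator's proper time advances by τ = Δt/γ = 14.4/3.350 = 4.299 h = 1.547×10⁴ s.
N = f × τ = 9.19×10⁹ × 1.547×10⁴ = 1.422×10¹⁴.

N = 1.42×10¹⁴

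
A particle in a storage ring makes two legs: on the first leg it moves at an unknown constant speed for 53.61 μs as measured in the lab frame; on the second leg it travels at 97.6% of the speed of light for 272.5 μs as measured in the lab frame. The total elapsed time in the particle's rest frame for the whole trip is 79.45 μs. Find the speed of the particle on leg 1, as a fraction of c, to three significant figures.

Leg 1: speed unknown; τ_1 = 53.61/γ_1.
Leg 2: β = 0.976; γ = 1/√(1 − 0.976²) = 1/√0.04742 = 4.592; τ_2 = 272.5/4.592 = 59.34 μs.
Total proper time: τ_1 + 59.34 = 79.45, so τ_1 = 79.45 − 59.34 = 20.11 μs.
γ_1 = 53.61/20.11 = 2.666; β = √(1 − 1/γ²) = √0.8593.

β = 0.927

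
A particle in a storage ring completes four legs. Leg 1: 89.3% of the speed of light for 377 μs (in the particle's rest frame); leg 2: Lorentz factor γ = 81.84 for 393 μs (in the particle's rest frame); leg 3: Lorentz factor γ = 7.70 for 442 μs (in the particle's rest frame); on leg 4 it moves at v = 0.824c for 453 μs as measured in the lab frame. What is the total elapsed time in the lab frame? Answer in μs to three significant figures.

Leg 1: β = 0.893; γ = 1/√(1 − 0.893²) = 1/√0.2026 = 2.222; Δt_1 = 2.222 × 377 = 837.7 μs.
Leg 2: γ = 81.84; Δt_2 = 81.84 × 393 = 3.216×10⁴ μs.
Leg 3: γ = 7.70; Δt_3 = 7.700 × 442 = 3403 μs.
Leg 4: 453 μs is already measured in the lab frame.
Total: 837.7 + 3.216×10⁴ + 3403 + 453.0 μs.

Δt = 3.69×10⁴ μs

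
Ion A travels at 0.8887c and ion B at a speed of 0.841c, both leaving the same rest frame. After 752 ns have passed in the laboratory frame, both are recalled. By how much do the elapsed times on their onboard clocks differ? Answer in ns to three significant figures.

|τ_A − τ_B| = 62.1 ns

A: γ = 1/√(1 − 0.8887²) = 1/√0.2102 = 2.181; τ_A = 752/2.181 = 344.8 ns.
B: γ = 1/√(1 − 0.841²) = 1/√0.2927 = 1.848; τ_B = 752/1.848 = 406.9 ns.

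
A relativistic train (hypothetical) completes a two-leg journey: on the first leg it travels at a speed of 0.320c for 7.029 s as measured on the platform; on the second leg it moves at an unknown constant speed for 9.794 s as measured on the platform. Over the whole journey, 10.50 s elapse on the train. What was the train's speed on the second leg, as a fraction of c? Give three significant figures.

Leg 1: γ = 1/√(1 − 0.320²) = 1/√0.8976 = 1.056; τ_1 = 7.029/1.056 = 6.659 s.
Leg 2: speed unknown; τ_2 = 9.794/γ_2.
Total proper time: 6.659 + τ_2 = 10.50, so τ_2 = 10.50 − 6.659 = 3.841 s.
γ_2 = 9.794/3.841 = 2.550; β = √(1 − 1/γ²) = √0.8462.

β = 0.920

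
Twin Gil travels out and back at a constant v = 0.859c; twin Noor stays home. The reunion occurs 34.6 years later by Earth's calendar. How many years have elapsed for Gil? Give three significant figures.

γ = 1/√(1 − 0.859²) = 1/√0.2621 = 1.953
Gil's clock measures proper time along the trip: τ = Δt/γ = 34.6/1.953 years.

τ = 17.7 years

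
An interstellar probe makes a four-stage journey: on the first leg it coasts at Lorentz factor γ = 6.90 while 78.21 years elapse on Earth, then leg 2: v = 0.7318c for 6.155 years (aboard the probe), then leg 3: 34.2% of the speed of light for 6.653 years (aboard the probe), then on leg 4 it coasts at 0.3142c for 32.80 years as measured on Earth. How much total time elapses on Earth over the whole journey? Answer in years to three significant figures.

Δt = 127 years

Leg 1: 78.21 years is already measured on Earth.
Leg 2: γ = 1/√(1 − 0.7318²) = 1/√0.4645 = 1.467; Δt_2 = 1.467 × 6.155 = 9.031 years.
Leg 3: β = 0.342; γ = 1/√(1 − 0.342²) = 1/√0.8830 = 1.064; Δt_3 = 1.064 × 6.653 = 7.080 years.
Leg 4: 32.80 years is already measured on Earth.
Total: 78.21 + 9.031 + 7.080 + 32.80 years.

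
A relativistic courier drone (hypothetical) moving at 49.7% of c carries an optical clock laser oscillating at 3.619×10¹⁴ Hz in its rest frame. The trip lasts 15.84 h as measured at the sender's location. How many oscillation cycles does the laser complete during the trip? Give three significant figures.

N = 1.79×10¹⁹

β = 0.497; γ = 1/√(1 − 0.497²) = 1/√0.7530 = 1.152
The oscillator's own cycle count is N = f × τ where τ is the proper time aboard the drone. τ = Δt/γ = 15.84/1.152 = 13.75 h = 4.948×10⁴ s.
N = 3.619×10¹⁴ × 4.948×10⁴ = 1.791×10¹⁹.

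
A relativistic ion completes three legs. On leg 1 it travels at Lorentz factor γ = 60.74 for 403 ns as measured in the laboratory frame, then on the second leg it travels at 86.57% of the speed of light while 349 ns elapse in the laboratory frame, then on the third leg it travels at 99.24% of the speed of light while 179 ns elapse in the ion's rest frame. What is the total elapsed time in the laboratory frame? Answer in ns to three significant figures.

Leg 1: 403 ns is already measured in the laboratory frame.
Leg 2: 349 ns is already measured in the laboratory frame.
Leg 3: β = 0.9924; γ = 1/√(1 − 0.9924²) = 1/√0.01514 = 8.127; Δt_3 = 8.127 × 179 = 1455 ns.
Total: 403.0 + 349.0 + 1455 ns.

Δt = 2210 ns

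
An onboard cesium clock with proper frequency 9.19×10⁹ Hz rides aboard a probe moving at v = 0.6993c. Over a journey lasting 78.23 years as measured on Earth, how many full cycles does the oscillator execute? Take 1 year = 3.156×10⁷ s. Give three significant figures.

γ = 1/√(1 − 0.6993²) = 1/√0.5110 = 1.399
The oscillator's own cycle count is N = f × τ where τ is the proper time aboard the probe. τ = Δt/γ = 78.23/1.399 = 55.92 years = 1.765×10⁹ s.
N = 9.19×10⁹ × 1.765×10⁹ = 1.622×10¹⁹.

N = 1.62×10¹⁹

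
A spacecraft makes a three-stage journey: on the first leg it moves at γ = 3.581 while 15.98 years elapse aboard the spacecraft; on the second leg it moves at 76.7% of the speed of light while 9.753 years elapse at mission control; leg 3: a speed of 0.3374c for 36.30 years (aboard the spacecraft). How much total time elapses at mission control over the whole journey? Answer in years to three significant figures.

Δt = 106 years

Leg 1: γ = 3.581; Δt_1 = 3.581 × 15.98 = 57.22 years.
Leg 2: 9.753 years is already measured at mission control.
Leg 3: γ = 1/√(1 − 0.3374²) = 1/√0.8862 = 1.062; Δt_3 = 1.062 × 36.30 = 38.56 years.
Total: 57.22 + 9.753 + 38.56 years.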